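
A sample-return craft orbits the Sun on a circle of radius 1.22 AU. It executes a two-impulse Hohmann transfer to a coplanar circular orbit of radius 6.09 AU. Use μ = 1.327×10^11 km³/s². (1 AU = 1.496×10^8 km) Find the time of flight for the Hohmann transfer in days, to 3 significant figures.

t = 1280 days

In km: r₁ = 1.22 × 1.496×10^8 = 1.82512×10^8 km; r₂ = 6.09 × 1.496×10^8 = 9.11064×10^8 km.
Semi-major axis of the transfer orbit: a_t = (1.82512×10^8 + 9.11064×10^8)/2 = 5.46788×10^8 km.
Half the transfer-orbit period gives t = π√(a_t³/μ) = 1.103×10^8 s.
Converting: 1.103×10^8 s ÷ 86400 s/day = 1280 days.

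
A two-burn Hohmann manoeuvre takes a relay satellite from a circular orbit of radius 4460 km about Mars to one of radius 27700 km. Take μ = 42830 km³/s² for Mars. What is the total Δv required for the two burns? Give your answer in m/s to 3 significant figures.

Transfer-ellipse semi-major axis a_t = (r₁ + r₂)/2 = (4460 + 27700)/2 = 16080 km.
At r₁ the circular-orbit speed is v₁ = √(μ/r₁) = 3.0989 km/s.
Transfer-orbit speed at r₁ (v² = μ(2/r − 1/a)): v_p = √[μ(2/r₁ − 1/a_t)] = 4.0673 km/s.
First burn Δv₁ = |v_p − v₁| = 0.9684 km/s.
Circular speed at r₂: v₂ = √(μ/r₂) = 1.2435 km/s.
Transfer-orbit speed at r₂: v_a = √[μ(2/r₂ − 1/a_t)] = 0.65488 km/s.
Second burn Δv₂ = |v₂ − v_a| = 0.5886 km/s.
Total Δv = Δv₁ + Δv₂ = 1.557 km/s.

Δv = 1560 m/s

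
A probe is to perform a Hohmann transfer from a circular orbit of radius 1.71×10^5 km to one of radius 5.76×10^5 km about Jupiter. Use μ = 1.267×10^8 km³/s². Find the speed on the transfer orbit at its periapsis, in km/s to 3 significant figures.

v = 33.8 km/s

Transfer-ellipse semi-major axis a_t = (r₁ + r₂)/2 = (1.710×10^5 + 5.760×10^5)/2 = 3.735×10^5 km.
The periapsis of the transfer ellipse is at r = 1.710×10^5 km.
Vis-viva: v = √[μ(2/r − 1/a_t)] = √[1.267×10^8 × (2/1.710×10^5 − 1/3.735×10^5)] = 33.80 km/s.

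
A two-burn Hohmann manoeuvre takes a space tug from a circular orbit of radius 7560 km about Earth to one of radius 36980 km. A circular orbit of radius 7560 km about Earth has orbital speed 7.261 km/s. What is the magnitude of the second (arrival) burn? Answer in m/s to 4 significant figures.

From the circular-orbit relation v² = μ/r at r = 7560 km: μ = v²r = (7.261)² × 7560 = 3.98579×10^5 km³/s².
The Hohmann ellipse has a_t = (r₁ + r₂)/2 = 22270 km.
Circular speed at r = 36980 km: v_c = √(μ/r) = 3.283 km/s.
Transfer-orbit speed at the same r (vis-viva, a = a_t): v_t = √[μ(2/r − 1/a_t)] = 1.913 km/s.
Δv₂ = |v_t − v_c| = |1.913 − 3.283| = 1.370 km/s.

Δv₂ = 1370 m/s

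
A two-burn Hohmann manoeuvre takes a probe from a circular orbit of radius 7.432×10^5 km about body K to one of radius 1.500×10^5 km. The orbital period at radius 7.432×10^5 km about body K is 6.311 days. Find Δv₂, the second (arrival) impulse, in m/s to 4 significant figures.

Δv₂ = 5528 m/s

From Kepler's third law T² = 4π²r³/μ at r = 7.432×10^5 km, T = 6.311 days = 6.311 × 86400 s = 5.452704×10^5 s: μ = 4π²r³/T² = 5.45071×10^7 km³/s².
The Hohmann ellipse has a_t = (r₁ + r₂)/2 = 4.466×10^5 km.
Circular speed at r = 1.500×10^5 km: v_c = √(μ/r) = 19.063 km/s.
Vis-viva on the transfer ellipse at r = 1.500×10^5 km gives v_t = √[μ(2/r − 1/a_t)] = 24.591 km/s.
Δv₂ = |v_t − v_c| = |24.591 − 19.063| = 5.528 km/s.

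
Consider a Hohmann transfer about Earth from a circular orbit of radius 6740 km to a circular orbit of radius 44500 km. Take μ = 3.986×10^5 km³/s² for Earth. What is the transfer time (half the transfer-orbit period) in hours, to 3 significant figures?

t = 5.67 hours

Semi-major axis of the transfer orbit: a_t = (6740 + 44500)/2 = 25620 km.
Transfer time t = π√(a_t³/μ) = π√((25620)³ / 3.986×10^5) = 20410 s.
Converting: 20410 s ÷ 3600 s/hour = 5.67 hours.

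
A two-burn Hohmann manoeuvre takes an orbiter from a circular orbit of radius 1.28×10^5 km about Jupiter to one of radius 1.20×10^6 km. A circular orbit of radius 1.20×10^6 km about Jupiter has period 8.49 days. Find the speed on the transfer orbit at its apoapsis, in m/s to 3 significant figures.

v = 4510 m/s

From Kepler's third law T² = 4π²r³/μ at r = 1.20×10^6 km, T = 8.49 days = 8.49 × 86400 s = 7.33536×10^5 s: μ = 4π²r³/T² = 1.26783×10^8 km³/s².
Semi-major axis of the transfer orbit: a_t = (1.280×10^5 + 1.200×10^6)/2 = 6.640×10^5 km.
The apoapsis of the transfer ellipse is at r = 1.200×10^6 km.
Applying v² = μ(2/r − 1/a_t): v = 4.513 km/s.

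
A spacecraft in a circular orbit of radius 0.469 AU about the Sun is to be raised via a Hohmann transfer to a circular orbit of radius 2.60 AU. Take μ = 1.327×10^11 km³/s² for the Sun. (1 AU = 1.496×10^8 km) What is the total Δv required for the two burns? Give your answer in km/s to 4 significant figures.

In km: r₁ = 0.469 × 1.496×10^8 = 7.01624×10^7 km; r₂ = 2.60 × 1.496×10^8 = 3.8896×10^8 km.
The Hohmann ellipse has a_t = (r₁ + r₂)/2 = 2.295612×10^8 km.
Circular speed at r₁: v₁ = √(μ/r₁) = √(1.327×10^11/7.01624×10^7) = 43.49 km/s.
Transfer-orbit speed at r₁ (vis-viva equation): v_p = √[μ(2/r₁ − 1/a_t)] = 56.61 km/s.
First burn Δv₁ = |v_p − v₁| = 13.12 km/s.
Circular speed at r₂: v₂ = √(μ/r₂) = 18.4707 km/s.
Transfer-orbit speed at r₂: v_a = √[μ(2/r₂ − 1/a_t)] = 10.2114 km/s.
Second burn Δv₂ = |v₂ − v_a| = 8.259 km/s.
Δv = Δv₁ + Δv₂ = 13.12 + 8.259 = 21.38 km/s.

Δv = 21.38 km/s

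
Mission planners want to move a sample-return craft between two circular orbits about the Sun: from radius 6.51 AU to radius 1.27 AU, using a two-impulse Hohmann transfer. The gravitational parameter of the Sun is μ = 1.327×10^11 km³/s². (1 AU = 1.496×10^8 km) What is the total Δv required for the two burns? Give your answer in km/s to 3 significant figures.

In km: r₁ = 6.51 × 1.496×10^8 = 9.73896×10^8 km; r₂ = 1.27 × 1.496×10^8 = 1.89992×10^8 km.
The Hohmann ellipse has a_t = (r₁ + r₂)/2 = 5.81944×10^8 km.
Circular speed at r₁: v₁ = √(μ/r₁) = √(1.327×10^11/9.73896×10^8) = 11.673 km/s.
Transfer-orbit speed at r₁ (vis-viva): v_a = √[μ(2/r₁ − 1/a_t)] = 6.6697 km/s.
First burn Δv₁ = |v_a − v₁| = 5.003 km/s.
Circular speed at r₂: v₂ = √(μ/r₂) = 26.428 km/s.
Transfer-orbit speed at r₂: v_p = √[μ(2/r₂ − 1/a_t)] = 34.189 km/s.
Second burn Δv₂ = |v₂ − v_p| = 7.761 km/s.
Δv = Δv₁ + Δv₂ = 5.003 + 7.761 = 12.76 km/s.

Δv = 12.8 km/s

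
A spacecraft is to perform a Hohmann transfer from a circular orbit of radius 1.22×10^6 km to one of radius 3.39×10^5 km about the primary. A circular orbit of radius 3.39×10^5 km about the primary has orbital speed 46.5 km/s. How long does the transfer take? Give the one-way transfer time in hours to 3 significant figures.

t = 22.2 hours

From the circular-orbit relation v² = μ/r at r = 3.39×10^5 km: μ = v²r = (46.5)² × 3.39×10^5 = 7.33003×10^8 km³/s².
Transfer-ellipse semi-major axis a_t = (r₁ + r₂)/2 = (1.220×10^6 + 3.390×10^5)/2 = 7.795×10^5 km.
Half the transfer-orbit period gives t = π√(a_t³/μ) = 79860 s.
Converting: 79860 s ÷ 3600 s/hour = 22.2 hours.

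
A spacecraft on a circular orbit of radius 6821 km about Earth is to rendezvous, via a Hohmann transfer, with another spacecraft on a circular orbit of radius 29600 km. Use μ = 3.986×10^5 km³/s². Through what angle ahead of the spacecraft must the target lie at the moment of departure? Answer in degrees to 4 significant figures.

φ = 93.14°

Semi-major axis of the transfer orbit: a_t = (6821 + 29600)/2 = 18210.5 km.
Transfer time t = π√(a_t³/μ) = 12228 s.
The target's mean motion on its circular orbit is ω₂ = √(μ/r₂³) = 1.2397×10^-4 rad/s.
Angle swept by the target during transfer: ω₂·t = 1.516 rad = 86.86°.
Arrival is 180° from departure on the ellipse, so φ = 180° − 86.86° = 93.14°.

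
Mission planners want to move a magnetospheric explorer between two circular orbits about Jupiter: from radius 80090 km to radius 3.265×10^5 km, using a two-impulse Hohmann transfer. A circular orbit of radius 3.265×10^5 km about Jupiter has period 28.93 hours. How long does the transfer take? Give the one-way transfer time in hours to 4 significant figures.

t = 7.107 hours

From Kepler's third law T² = 4π²r³/μ at r = 3.265×10^5 km, T = 28.93 hours = 28.93 × 3600 s = 1.04148×10^5 s: μ = 4π²r³/T² = 1.26680×10^8 km³/s².
Transfer-ellipse semi-major axis a_t = (r₁ + r₂)/2 = (80090 + 3.265×10^5)/2 = 2.03295×10^5 km.
Half the transfer-orbit period gives t = π√(a_t³/μ) = 25585 s.
Converting: 25585 s ÷ 3600 s/hour = 7.107 hours.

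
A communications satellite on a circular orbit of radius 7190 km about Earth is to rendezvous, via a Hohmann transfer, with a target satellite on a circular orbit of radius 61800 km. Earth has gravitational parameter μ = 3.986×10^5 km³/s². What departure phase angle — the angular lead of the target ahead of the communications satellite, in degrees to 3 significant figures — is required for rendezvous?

φ = 105°

Semi-major axis of the transfer orbit: a_t = (7190 + 61800)/2 = 34495 km.
Transfer time t = π√(a_t³/μ) = 31880 s.
The target's mean motion on its circular orbit is ω₂ = √(μ/r₂³) = 4.109×10^-5 rad/s.
Angle swept by the target during transfer: ω₂·t = 1.310 rad = 75.06°.
The communications satellite traverses 180° on the transfer ellipse, so the target must lead by 180° − 75.06° = 105°.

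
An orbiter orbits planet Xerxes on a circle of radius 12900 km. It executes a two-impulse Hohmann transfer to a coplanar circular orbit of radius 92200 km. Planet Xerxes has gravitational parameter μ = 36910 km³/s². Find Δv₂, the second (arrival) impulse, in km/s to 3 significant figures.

Δv₂ = 0.319 km/s

Transfer-ellipse semi-major axis a_t = (r₁ + r₂)/2 = (12900 + 92200)/2 = 52550 km.
On the circular orbit at r = 92200 km, v_c = √(μ/r) = 0.6327 km/s.
Vis-viva on the transfer ellipse at r = 92200 km gives v_t = √[μ(2/r − 1/a_t)] = 0.3135 km/s.
Δv₂ = |v_t − v_c| = |0.3135 − 0.6327| = 0.3192 km/s.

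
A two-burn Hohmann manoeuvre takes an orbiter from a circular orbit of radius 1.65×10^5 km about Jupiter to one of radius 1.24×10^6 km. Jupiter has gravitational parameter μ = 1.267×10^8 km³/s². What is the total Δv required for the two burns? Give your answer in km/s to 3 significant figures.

Δv = 14.3 km/s

Transfer-ellipse semi-major axis a_t = (r₁ + r₂)/2 = (1.650×10^5 + 1.240×10^6)/2 = 7.025×10^5 km.
At r₁ the circular-orbit speed is v₁ = √(μ/r₁) = 27.711 km/s.
Transfer-orbit speed at r₁ (v² = μ(2/r − 1/a)): v_p = √[μ(2/r₁ − 1/a_t)] = 36.816 km/s.
First burn Δv₁ = |v_p − v₁| = 9.105 km/s.
At r₂, v₂ = √(μ/r₂) = 10.108 km/s.
Transfer-orbit speed at r₂: v_a = √[μ(2/r₂ − 1/a_t)] = 4.8989 km/s.
Second burn Δv₂ = |v₂ − v_a| = 5.209 km/s.
Total Δv = Δv₁ + Δv₂ = 14.31 km/s.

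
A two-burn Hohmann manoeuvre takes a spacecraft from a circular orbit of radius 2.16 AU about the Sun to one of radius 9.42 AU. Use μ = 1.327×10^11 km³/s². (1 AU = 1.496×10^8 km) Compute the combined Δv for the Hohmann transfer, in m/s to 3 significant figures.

In km: r₁ = 2.16 × 1.496×10^8 = 3.23136×10^8 km; r₂ = 9.42 × 1.496×10^8 = 1.409232×10^9 km.
The Hohmann ellipse has a_t = (r₁ + r₂)/2 = 8.66184×10^8 km.
At r₁ the circular-orbit speed is v₁ = √(μ/r₁) = 20.265 km/s.
Transfer-orbit speed at r₁ (v² = μ(2/r − 1/a)): v_p = √[μ(2/r₁ − 1/a_t)] = 25.848 km/s.
First burn Δv₁ = |v_p − v₁| = 5.583 km/s.
Circular speed at r₂: v₂ = √(μ/r₂) = 9.704 km/s.
Transfer-orbit speed at r₂: v_a = √[μ(2/r₂ − 1/a_t)] = 5.927 km/s.
Second burn Δv₂ = |v₂ − v_a| = 3.777 km/s.
Δv = Δv₁ + Δv₂ = 5.583 + 3.777 = 9.360 km/s.

Δv = 9360 m/s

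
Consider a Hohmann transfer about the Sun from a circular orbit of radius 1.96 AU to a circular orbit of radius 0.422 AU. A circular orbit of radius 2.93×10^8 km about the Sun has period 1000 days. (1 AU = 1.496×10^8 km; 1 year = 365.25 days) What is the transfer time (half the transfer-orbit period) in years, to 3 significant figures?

t = 0.649 years

From Kepler's third law T² = 4π²r³/μ at r = 2.93×10^8 km, T = 1000 days = 1000 × 86400 s = 8.640×10^7 s: μ = 4π²r³/T² = 1.33026×10^11 km³/s².
In km: r₁ = 1.96 × 1.496×10^8 = 2.93216×10^8 km; r₂ = 0.422 × 1.496×10^8 = 6.31312×10^7 km.
Semi-major axis of the transfer orbit: a_t = (2.93216×10^8 + 6.31312×10^7)/2 = 1.781736×10^8 km.
Half the transfer-orbit period gives t = π√(a_t³/μ) = 2.049×10^7 s.
Converting: 2.049×10^7 s ÷ 3.15576×10^7 s/year (365.25 × 86400) = 0.649 years.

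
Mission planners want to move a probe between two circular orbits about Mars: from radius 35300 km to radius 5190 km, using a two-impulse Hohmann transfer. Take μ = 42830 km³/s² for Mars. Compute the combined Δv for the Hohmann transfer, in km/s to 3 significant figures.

Semi-major axis of the transfer orbit: a_t = (35300 + 5190)/2 = 20245 km.
Circular speed at r₁: v₁ = √(μ/r₁) = √(42830/35300) = 1.1015 km/s.
On the transfer ellipse at r₁, vis-viva equation gives v_a = √[μ(2/r₁ − 1/a_t)] = 0.55771 km/s.
First burn Δv₁ = |v_a − v₁| = 0.5438 km/s.
Circular speed at r₂: v₂ = √(μ/r₂) = 2.8727 km/s.
Transfer-orbit speed at r₂: v_p = √[μ(2/r₂ − 1/a_t)] = 3.7933 km/s.
Second burn Δv₂ = |v₂ − v_p| = 0.9206 km/s.
Δv = Δv₁ + Δv₂ = 0.5438 + 0.9206 = 1.464 km/s.

Δv = 1.46 km/s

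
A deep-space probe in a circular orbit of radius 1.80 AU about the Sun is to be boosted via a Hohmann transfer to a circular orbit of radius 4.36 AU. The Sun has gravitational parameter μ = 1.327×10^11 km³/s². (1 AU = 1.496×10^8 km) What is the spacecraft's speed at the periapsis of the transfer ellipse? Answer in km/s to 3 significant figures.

In km: r₁ = 1.80 × 1.496×10^8 = 2.6928×10^8 km; r₂ = 4.36 × 1.496×10^8 = 6.52256×10^8 km.
Semi-major axis of the transfer orbit: a_t = (2.6928×10^8 + 6.52256×10^8)/2 = 4.60768×10^8 km.
At periapsis, r = 2.6928×10^8 km.
From the vis-viva equation, v = √[μ(2/r − 1/a_t)] = 26.41 km/s.

v = 26.4 km/s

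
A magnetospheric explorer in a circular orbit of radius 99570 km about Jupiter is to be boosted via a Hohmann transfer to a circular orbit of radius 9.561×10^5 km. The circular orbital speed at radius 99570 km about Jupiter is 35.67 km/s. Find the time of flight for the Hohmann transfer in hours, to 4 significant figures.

t = 29.73 hours

From the circular-orbit relation v² = μ/r at r = 99570 km: μ = v²r = (35.67)² × 99570 = 1.26688×10^8 km³/s².
The Hohmann ellipse has a_t = (r₁ + r₂)/2 = 5.27835×10^5 km.
Half the transfer-orbit period gives t = π√(a_t³/μ) = 1.0704×10^5 s.
Converting: 1.0704×10^5 s ÷ 3600 s/hour = 29.73 hours.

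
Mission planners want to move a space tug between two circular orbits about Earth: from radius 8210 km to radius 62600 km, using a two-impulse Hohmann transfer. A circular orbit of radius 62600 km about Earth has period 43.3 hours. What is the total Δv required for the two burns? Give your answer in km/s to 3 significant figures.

From Kepler's third law T² = 4π²r³/μ at r = 62600 km, T = 43.3 hours = 43.3 × 3600 s = 1.5588×10^5 s: μ = 4π²r³/T² = 3.98568×10^5 km³/s².
The Hohmann ellipse has a_t = (r₁ + r₂)/2 = 35405 km.
At r₁ the circular-orbit speed is v₁ = √(μ/r₁) = 6.968 km/s.
Transfer-orbit speed at r₁ (vis-viva equation): v_p = √[μ(2/r₁ − 1/a_t)] = 9.265 km/s.
First burn Δv₁ = |v_p − v₁| = 2.297 km/s.
At r₂, v₂ = √(μ/r₂) = 2.523 km/s.
Transfer-orbit speed at r₂: v_a = √[μ(2/r₂ − 1/a_t)] = 1.215 km/s.
Second burn Δv₂ = |v₂ − v_a| = 1.308 km/s.
Total Δv = Δv₁ + Δv₂ = 3.605 km/s.

Δv = 3.61 km/s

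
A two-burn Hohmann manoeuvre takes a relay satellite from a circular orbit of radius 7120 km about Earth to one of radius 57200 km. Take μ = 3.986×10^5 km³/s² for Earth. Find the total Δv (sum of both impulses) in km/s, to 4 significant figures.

Δv = 3.894 km/s

Transfer-ellipse semi-major axis a_t = (r₁ + r₂)/2 = (7120 + 57200)/2 = 32160 km.
At r₁ the circular-orbit speed is v₁ = √(μ/r₁) = 7.4822 km/s.
Transfer-orbit speed at r₁ (vis-viva): v_p = √[μ(2/r₁ − 1/a_t)] = 9.9786 km/s.
First burn Δv₁ = |v_p − v₁| = 2.496 km/s.
Circular speed at r₂: v₂ = √(μ/r₂) = 2.640 km/s.
Transfer-orbit speed at r₂: v_a = √[μ(2/r₂ − 1/a_t)] = 1.242 km/s.
Second burn Δv₂ = |v₂ − v_a| = 1.398 km/s.
Δv = Δv₁ + Δv₂ = 2.496 + 1.398 = 3.894 km/s.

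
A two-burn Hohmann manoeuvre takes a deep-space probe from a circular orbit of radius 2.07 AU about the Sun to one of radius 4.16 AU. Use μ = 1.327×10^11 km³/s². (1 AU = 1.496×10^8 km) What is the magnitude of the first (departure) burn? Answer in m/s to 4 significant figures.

Δv₁ = 3222 m/s

In km: r₁ = 2.07 × 1.496×10^8 = 3.09672×10^8 km; r₂ = 4.16 × 1.496×10^8 = 6.22336×10^8 km.
The Hohmann ellipse has a_t = (r₁ + r₂)/2 = 4.66004×10^8 km.
Circular speed at r = 3.09672×10^8 km: v_c = √(μ/r) = 20.7007 km/s.
Transfer-orbit speed at the same r (vis-viva, a = a_t): v_t = √[μ(2/r − 1/a_t)] = 23.9223 km/s.
Δv₁ = |v_t − v_c| = |23.9223 − 20.7007| = 3.222 km/s.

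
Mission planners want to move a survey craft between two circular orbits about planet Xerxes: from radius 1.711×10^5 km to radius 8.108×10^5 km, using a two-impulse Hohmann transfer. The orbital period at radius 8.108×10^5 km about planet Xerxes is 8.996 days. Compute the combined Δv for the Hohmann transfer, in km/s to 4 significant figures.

From Kepler's third law T² = 4π²r³/μ at r = 8.108×10^5 km, T = 8.996 days = 8.996 × 86400 s = 7.772544×10^5 s: μ = 4π²r³/T² = 3.48317×10^7 km³/s².
The Hohmann ellipse has a_t = (r₁ + r₂)/2 = 4.9095×10^5 km.
At r₁ the circular-orbit speed is v₁ = √(μ/r₁) = 14.268 km/s.
On the transfer ellipse at r₁, vis-viva gives v_p = √[μ(2/r₁ − 1/a_t)] = 18.336 km/s.
First burn Δv₁ = |v_p − v₁| = 4.068 km/s.
At r₂, v₂ = √(μ/r₂) = 6.554 km/s.
Transfer-orbit speed at r₂: v_a = √[μ(2/r₂ − 1/a_t)] = 3.869 km/s.
Second burn Δv₂ = |v₂ − v_a| = 2.685 km/s.
Δv = Δv₁ + Δv₂ = 4.068 + 2.685 = 6.753 km/s.

Δv = 6.753 km/s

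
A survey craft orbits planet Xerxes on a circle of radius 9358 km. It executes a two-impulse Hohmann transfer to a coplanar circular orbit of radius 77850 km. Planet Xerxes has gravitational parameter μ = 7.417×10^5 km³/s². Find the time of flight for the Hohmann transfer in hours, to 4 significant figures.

t = 9.226 hours

Transfer-ellipse semi-major axis a_t = (r₁ + r₂)/2 = (9358 + 77850)/2 = 43604 km.
Transfer time t = π√(a_t³/μ) = π√((43604)³ / 7.417×10^5) = 33214 s.
Converting: 33214 s ÷ 3600 s/hour = 9.226 hours.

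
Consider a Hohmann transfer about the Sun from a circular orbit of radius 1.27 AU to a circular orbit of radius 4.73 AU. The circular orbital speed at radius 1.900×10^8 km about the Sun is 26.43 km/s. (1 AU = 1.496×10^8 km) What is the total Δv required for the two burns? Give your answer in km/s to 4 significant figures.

Δv = 11.54 km/s

From the circular-orbit relation v² = μ/r at r = 1.900×10^8 km: μ = v²r = (26.43)² × 1.900×10^8 = 1.32724×10^11 km³/s².
In km: r₁ = 1.27 × 1.496×10^8 = 1.89992×10^8 km; r₂ = 4.73 × 1.496×10^8 = 7.07608×10^8 km.
The Hohmann ellipse has a_t = (r₁ + r₂)/2 = 4.488×10^8 km.
At r₁ the circular-orbit speed is v₁ = √(μ/r₁) = 26.431 km/s.
Transfer-orbit speed at r₁ (vis-viva equation): v_p = √[μ(2/r₁ − 1/a_t)] = 33.188 km/s.
First burn Δv₁ = |v_p − v₁| = 6.757 km/s.
At r₂, v₂ = √(μ/r₂) = 13.6955 km/s.
Transfer-orbit speed at r₂: v_a = √[μ(2/r₂ − 1/a_t)] = 8.91084 km/s.
Second burn Δv₂ = |v₂ − v_a| = 4.785 km/s.
Δv = Δv₁ + Δv₂ = 6.757 + 4.785 = 11.54 km/s.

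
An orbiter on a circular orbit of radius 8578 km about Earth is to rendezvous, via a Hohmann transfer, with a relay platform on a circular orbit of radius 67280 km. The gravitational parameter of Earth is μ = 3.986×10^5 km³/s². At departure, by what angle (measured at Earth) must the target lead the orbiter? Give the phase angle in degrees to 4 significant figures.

Transfer-ellipse semi-major axis a_t = (r₁ + r₂)/2 = (8578 + 67280)/2 = 37929 km.
The half-period of the transfer ellipse is t = π√(a_t³/μ) = 36757 s.
The target's mean motion on its circular orbit is ω₂ = √(μ/r₂³) = 3.6178×10^-5 rad/s.
Angle swept by the target during transfer: ω₂·t = 1.3298 rad = 76.19°.
Arrival is 180° from departure on the ellipse, so φ = 180° − 76.19° = 103.8°.

φ = 103.8°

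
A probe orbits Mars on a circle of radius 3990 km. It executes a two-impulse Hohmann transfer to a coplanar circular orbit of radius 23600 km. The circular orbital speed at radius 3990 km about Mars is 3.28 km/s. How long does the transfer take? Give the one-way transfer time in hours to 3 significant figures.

t = 6.82 hours

From the circular-orbit relation v² = μ/r at r = 3990 km: μ = v²r = (3.28)² × 3990 = 42926.0 km³/s².
Transfer-ellipse semi-major axis a_t = (r₁ + r₂)/2 = (3990 + 23600)/2 = 13795 km.
Transfer time t = π√(a_t³/μ) = π√((13795)³ / 42926.0) = 24568 s.
Converting: 24568 s ÷ 3600 s/hour = 6.82 hours.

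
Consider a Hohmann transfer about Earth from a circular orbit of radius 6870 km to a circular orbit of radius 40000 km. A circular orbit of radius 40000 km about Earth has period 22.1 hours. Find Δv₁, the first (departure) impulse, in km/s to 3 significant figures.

From Kepler's third law T² = 4π²r³/μ at r = 40000 km, T = 22.1 hours = 22.1 × 3600 s = 79560 s: μ = 4π²r³/T² = 3.99163×10^5 km³/s².
Semi-major axis of the transfer orbit: a_t = (6870 + 40000)/2 = 23435 km.
Circular speed at r = 6870 km: v_c = √(μ/r) = 7.6225 km/s.
Vis-viva on the transfer ellipse at r = 6870 km gives v_t = √[μ(2/r − 1/a_t)] = 9.9585 km/s.
Δv₁ = |v_t − v_c| = |9.9585 − 7.6225| = 2.336 km/s.

Δv₁ = 2.34 km/s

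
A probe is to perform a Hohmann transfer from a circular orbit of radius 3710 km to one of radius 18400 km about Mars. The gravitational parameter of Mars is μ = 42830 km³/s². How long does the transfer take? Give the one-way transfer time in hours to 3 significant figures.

Semi-major axis of the transfer orbit: a_t = (3710 + 18400)/2 = 11055 km.
Transfer time t = π√(a_t³/μ) = π√((11055)³ / 42830) = 17640 s.
Converting: 17640 s ÷ 3600 s/hour = 4.90 hours.

t = 4.90 hours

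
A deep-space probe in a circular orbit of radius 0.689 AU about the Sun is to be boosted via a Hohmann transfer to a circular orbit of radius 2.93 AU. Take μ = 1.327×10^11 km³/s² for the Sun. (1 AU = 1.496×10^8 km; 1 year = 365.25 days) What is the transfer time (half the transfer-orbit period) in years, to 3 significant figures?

t = 1.22 years

In km: r₁ = 0.689 × 1.496×10^8 = 1.030744×10^8 km; r₂ = 2.93 × 1.496×10^8 = 4.38328×10^8 km.
The Hohmann ellipse has a_t = (r₁ + r₂)/2 = 2.707012×10^8 km.
Transfer time t = π√(a_t³/μ) = π√((2.707012×10^8)³ / 1.327×10^11) = 3.841×10^7 s.
Converting: 3.841×10^7 s ÷ 3.15576×10^7 s/year (365.25 × 86400) = 1.22 years.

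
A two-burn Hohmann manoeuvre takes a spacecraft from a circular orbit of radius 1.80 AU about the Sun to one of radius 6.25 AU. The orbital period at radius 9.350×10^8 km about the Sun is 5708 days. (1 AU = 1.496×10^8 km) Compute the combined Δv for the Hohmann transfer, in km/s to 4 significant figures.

Δv = 9.409 km/s

From Kepler's third law T² = 4π²r³/μ at r = 9.350×10^8 km, T = 5708 days = 5708 × 86400 s = 4.931712×10^8 s: μ = 4π²r³/T² = 1.32678×10^11 km³/s².
In km: r₁ = 1.80 × 1.496×10^8 = 2.6928×10^8 km; r₂ = 6.25 × 1.496×10^8 = 9.350×10^8 km.
Transfer-ellipse semi-major axis a_t = (r₁ + r₂)/2 = (2.6928×10^8 + 9.350×10^8)/2 = 6.0214×10^8 km.
At r₁ the circular-orbit speed is v₁ = √(μ/r₁) = 22.197 km/s.
On the transfer ellipse at r₁, vis-viva gives v_p = √[μ(2/r₁ − 1/a_t)] = 27.660 km/s.
First burn Δv₁ = |v_p − v₁| = 5.463 km/s.
At r₂, v₂ = √(μ/r₂) = 11.912 km/s.
Transfer-orbit speed at r₂: v_a = √[μ(2/r₂ − 1/a_t)] = 7.9661 km/s.
Second burn Δv₂ = |v₂ − v_a| = 3.946 km/s.
Δv = Δv₁ + Δv₂ = 5.463 + 3.946 = 9.409 km/s.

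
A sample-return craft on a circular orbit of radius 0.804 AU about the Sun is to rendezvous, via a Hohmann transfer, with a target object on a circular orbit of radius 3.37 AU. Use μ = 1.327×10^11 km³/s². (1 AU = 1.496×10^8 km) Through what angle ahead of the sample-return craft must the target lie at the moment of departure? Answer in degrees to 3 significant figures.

φ = 92.3°

In km: r₁ = 0.804 × 1.496×10^8 = 1.202784×10^8 km; r₂ = 3.37 × 1.496×10^8 = 5.04152×10^8 km.
Semi-major axis of the transfer orbit: a_t = (1.202784×10^8 + 5.04152×10^8)/2 = 3.122152×10^8 km.
The half-period of the transfer ellipse is t = π√(a_t³/μ) = 4.758×10^7 s.
Target angular speed ω₂ = √(μ/r₂³) = 3.218×10^-8 rad/s.
Angle swept by the target during transfer: ω₂·t = 1.531 rad = 87.72°.
The sample-return craft traverses 180° on the transfer ellipse, so the target must lead by 180° − 87.72° = 92.3°.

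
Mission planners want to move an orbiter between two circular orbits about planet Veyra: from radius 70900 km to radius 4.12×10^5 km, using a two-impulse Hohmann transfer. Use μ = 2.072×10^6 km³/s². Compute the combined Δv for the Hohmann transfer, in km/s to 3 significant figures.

Semi-major axis of the transfer orbit: a_t = (70900 + 4.120×10^5)/2 = 2.4145×10^5 km.
Circular speed at r₁: v₁ = √(μ/r₁) = √(2.072×10^6/70900) = 5.406 km/s.
Transfer-orbit speed at r₁ (v² = μ(2/r − 1/a)): v_p = √[μ(2/r₁ − 1/a_t)] = 7.062 km/s.
First burn Δv₁ = |v_p − v₁| = 1.656 km/s.
At r₂, v₂ = √(μ/r₂) = 2.2426 km/s.
Transfer-orbit speed at r₂: v_a = √[μ(2/r₂ − 1/a_t)] = 1.2152 km/s.
Second burn Δv₂ = |v₂ − v_a| = 1.027 km/s.
Δv = Δv₁ + Δv₂ = 1.656 + 1.027 = 2.683 km/s.

Δv = 2.68 km/s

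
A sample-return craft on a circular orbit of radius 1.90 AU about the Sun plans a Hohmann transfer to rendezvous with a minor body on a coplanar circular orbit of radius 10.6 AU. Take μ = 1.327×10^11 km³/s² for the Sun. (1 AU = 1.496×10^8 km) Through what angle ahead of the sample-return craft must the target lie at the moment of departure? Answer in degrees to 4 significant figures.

In km: r₁ = 1.90 × 1.496×10^8 = 2.8424×10^8 km; r₂ = 10.6 × 1.496×10^8 = 1.58576×10^9 km.
Transfer-ellipse semi-major axis a_t = (r₁ + r₂)/2 = (2.8424×10^8 + 1.58576×10^9)/2 = 9.350×10^8 km.
The half-period of the transfer ellipse is t = π√(a_t³/μ) = 2.4657×10^8 s.
The target's mean motion on its circular orbit is ω₂ = √(μ/r₂³) = 5.7687×10^-9 rad/s.
Angle swept by the target during transfer: ω₂·t = 1.4224 rad = 81.50°.
Arrival is 180° from departure on the ellipse, so φ = 180° − 81.50° = 98.50°.

φ = 98.50°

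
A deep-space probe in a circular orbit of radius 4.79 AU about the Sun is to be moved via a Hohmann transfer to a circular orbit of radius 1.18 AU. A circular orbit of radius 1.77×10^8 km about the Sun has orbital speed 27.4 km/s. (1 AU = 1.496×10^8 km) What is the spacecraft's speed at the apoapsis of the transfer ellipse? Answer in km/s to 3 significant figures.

From the circular-orbit relation v² = μ/r at r = 1.77×10^8 km: μ = v²r = (27.4)² × 1.77×10^8 = 1.32885×10^11 km³/s².
In km: r₁ = 4.79 × 1.496×10^8 = 7.16584×10^8 km; r₂ = 1.18 × 1.496×10^8 = 1.76528×10^8 km.
Transfer-ellipse semi-major axis a_t = (r₁ + r₂)/2 = (7.16584×10^8 + 1.76528×10^8)/2 = 4.46556×10^8 km.
At apoapsis, r = 7.16584×10^8 km.
Vis-viva: v = √[μ(2/r − 1/a_t)] = √[1.32885×10^11 × (2/7.16584×10^8 − 1/4.46556×10^8)] = 8.562 km/s.

v = 8.56 km/s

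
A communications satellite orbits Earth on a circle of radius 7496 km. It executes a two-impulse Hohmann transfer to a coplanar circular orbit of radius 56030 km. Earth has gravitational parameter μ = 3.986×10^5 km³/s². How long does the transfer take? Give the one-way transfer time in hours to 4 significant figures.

t = 7.825 hours

Transfer-ellipse semi-major axis a_t = (r₁ + r₂)/2 = (7496 + 56030)/2 = 31763 km.
By Kepler's third law the transfer-orbit period is T = 2π√(a_t³/μ), so t = T/2 = 28170 s.
Converting: 28170 s ÷ 3600 s/hour = 7.825 hours.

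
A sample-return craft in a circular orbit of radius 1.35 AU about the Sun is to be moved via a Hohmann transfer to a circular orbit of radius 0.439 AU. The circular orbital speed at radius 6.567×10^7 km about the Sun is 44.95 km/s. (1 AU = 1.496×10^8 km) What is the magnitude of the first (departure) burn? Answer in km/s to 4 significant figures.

From the circular-orbit relation v² = μ/r at r = 6.567×10^7 km: μ = v²r = (44.95)² × 6.567×10^7 = 1.32686×10^11 km³/s².
In km: r₁ = 1.35 × 1.496×10^8 = 2.0196×10^8 km; r₂ = 0.439 × 1.496×10^8 = 6.56744×10^7 km.
Semi-major axis of the transfer orbit: a_t = (2.0196×10^8 + 6.56744×10^7)/2 = 1.338172×10^8 km.
On the circular orbit at r = 2.0196×10^8 km, v_c = √(μ/r) = 25.632 km/s.
Vis-viva on the transfer ellipse at r = 2.0196×10^8 km gives v_t = √[μ(2/r − 1/a_t)] = 17.957 km/s.
Δv₁ = |v_t − v_c| = |17.957 − 25.632| = 7.675 km/s.

Δv₁ = 7.675 km/s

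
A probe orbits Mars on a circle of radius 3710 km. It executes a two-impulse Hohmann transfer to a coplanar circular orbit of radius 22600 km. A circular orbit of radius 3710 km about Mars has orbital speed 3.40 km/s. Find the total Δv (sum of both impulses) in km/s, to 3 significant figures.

Δv = 1.70 km/s

From the circular-orbit relation v² = μ/r at r = 3710 km: μ = v²r = (3.40)² × 3710 = 42887.6 km³/s².
The Hohmann ellipse has a_t = (r₁ + r₂)/2 = 13155 km.
Circular speed at r₁: v₁ = √(μ/r₁) = √(42887.6/3710) = 3.400 km/s.
On the transfer ellipse at r₁, vis-viva gives v_p = √[μ(2/r₁ − 1/a_t)] = 4.456 km/s.
First burn Δv₁ = |v_p − v₁| = 1.056 km/s.
Circular speed at r₂: v₂ = √(μ/r₂) = 1.3776 km/s.
Transfer-orbit speed at r₂: v_a = √[μ(2/r₂ − 1/a_t)] = 0.73157 km/s.
Second burn Δv₂ = |v₂ − v_a| = 0.6460 km/s.
Δv = Δv₁ + Δv₂ = 1.056 + 0.6460 = 1.702 km/s.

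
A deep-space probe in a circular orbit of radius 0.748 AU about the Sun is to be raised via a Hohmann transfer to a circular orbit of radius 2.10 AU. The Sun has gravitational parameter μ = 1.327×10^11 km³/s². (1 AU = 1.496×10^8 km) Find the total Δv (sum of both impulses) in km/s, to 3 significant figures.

Δv = 13.0 km/s

In km: r₁ = 0.748 × 1.496×10^8 = 1.119008×10^8 km; r₂ = 2.10 × 1.496×10^8 = 3.1416×10^8 km.
Transfer-ellipse semi-major axis a_t = (r₁ + r₂)/2 = (1.119008×10^8 + 3.1416×10^8)/2 = 2.130304×10^8 km.
Circular speed at r₁: v₁ = √(μ/r₁) = √(1.327×10^11/1.119008×10^8) = 34.436489 km/s.
On the transfer ellipse at r₁, vis-viva equation gives v_p = √[μ(2/r₁ − 1/a_t)] = 41.818988 km/s.
First burn Δv₁ = |v_p − v₁| = 7.382 km/s.
At r₂, v₂ = √(μ/r₂) = 20.5523 km/s.
Transfer-orbit speed at r₂: v_a = √[μ(2/r₂ − 1/a_t)] = 14.8955 km/s.
Second burn Δv₂ = |v₂ − v_a| = 5.657 km/s.
Total Δv = Δv₁ + Δv₂ = 13.04 km/s.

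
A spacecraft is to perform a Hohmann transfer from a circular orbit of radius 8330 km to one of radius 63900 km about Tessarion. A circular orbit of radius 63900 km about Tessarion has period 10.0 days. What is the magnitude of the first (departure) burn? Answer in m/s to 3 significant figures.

From Kepler's third law T² = 4π²r³/μ at r = 63900 km, T = 10.0 days = 10.0 × 86400 s = 8.640×10^5 s: μ = 4π²r³/T² = 13798.6 km³/s².
Transfer-ellipse semi-major axis a_t = (r₁ + r₂)/2 = (8330 + 63900)/2 = 36115 km.
On the circular orbit at r = 8330 km, v_c = √(μ/r) = 1.28705 km/s.
Vis-viva on the transfer ellipse at r = 8330 km gives v_t = √[μ(2/r − 1/a_t)] = 1.71199 km/s.
Δv₁ = |v_t − v_c| = |1.71199 − 1.28705| = 0.4249 km/s.

Δv₁ = 425 m/s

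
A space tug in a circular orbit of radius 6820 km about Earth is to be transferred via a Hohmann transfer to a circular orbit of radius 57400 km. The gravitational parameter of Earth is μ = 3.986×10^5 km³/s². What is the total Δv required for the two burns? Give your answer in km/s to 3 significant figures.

Δv = 4.00 km/s

The Hohmann ellipse has a_t = (r₁ + r₂)/2 = 32110 km.
Circular speed at r₁: v₁ = √(μ/r₁) = √(3.986×10^5/6820) = 7.6450 km/s.
On the transfer ellipse at r₁, vis-viva equation gives v_p = √[μ(2/r₁ − 1/a_t)] = 10.221 km/s.
First burn Δv₁ = |v_p − v₁| = 2.576 km/s.
Circular speed at r₂: v₂ = √(μ/r₂) = 2.635 km/s.
Transfer-orbit speed at r₂: v_a = √[μ(2/r₂ − 1/a_t)] = 1.214 km/s.
Second burn Δv₂ = |v₂ − v_a| = 1.421 km/s.
Total Δv = Δv₁ + Δv₂ = 3.997 km/s.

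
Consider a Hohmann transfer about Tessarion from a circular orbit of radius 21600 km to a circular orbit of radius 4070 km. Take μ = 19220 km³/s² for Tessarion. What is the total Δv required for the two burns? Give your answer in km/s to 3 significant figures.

Semi-major axis of the transfer orbit: a_t = (21600 + 4070)/2 = 12835 km.
At r₁ the circular-orbit speed is v₁ = √(μ/r₁) = 0.9433 km/s.
Transfer-orbit speed at r₁ (vis-viva): v_a = √[μ(2/r₁ − 1/a_t)] = 0.5312 km/s.
First burn Δv₁ = |v_a − v₁| = 0.4121 km/s.
Circular speed at r₂: v₂ = √(μ/r₂) = 2.173 km/s.
Transfer-orbit speed at r₂: v_p = √[μ(2/r₂ − 1/a_t)] = 2.819 km/s.
Second burn Δv₂ = |v₂ − v_p| = 0.6460 km/s.
Total Δv = Δv₁ + Δv₂ = 1.058 km/s.

Δv = 1.06 km/s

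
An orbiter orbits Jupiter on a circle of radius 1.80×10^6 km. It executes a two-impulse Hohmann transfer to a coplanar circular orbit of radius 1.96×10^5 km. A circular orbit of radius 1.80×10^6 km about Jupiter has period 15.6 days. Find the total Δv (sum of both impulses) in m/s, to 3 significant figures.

From Kepler's third law T² = 4π²r³/μ at r = 1.80×10^6 km, T = 15.6 days = 15.6 × 86400 s = 1.34784×10^6 s: μ = 4π²r³/T² = 1.26736×10^8 km³/s².
Transfer-ellipse semi-major axis a_t = (r₁ + r₂)/2 = (1.800×10^6 + 1.960×10^5)/2 = 9.980×10^5 km.
Circular speed at r₁: v₁ = √(μ/r₁) = √(1.26736×10^8/1.800×10^6) = 8.391 km/s.
Transfer-orbit speed at r₁ (v² = μ(2/r − 1/a)): v_a = √[μ(2/r₁ − 1/a_t)] = 3.719 km/s.
First burn Δv₁ = |v_a − v₁| = 4.672 km/s.
At r₂, v₂ = √(μ/r₂) = 25.4286 km/s.
Transfer-orbit speed at r₂: v_p = √[μ(2/r₂ − 1/a_t)] = 34.1502 km/s.
Second burn Δv₂ = |v₂ − v_p| = 8.722 km/s.
Δv = Δv₁ + Δv₂ = 4.672 + 8.722 = 13.39 km/s.

Δv = 13400 m/s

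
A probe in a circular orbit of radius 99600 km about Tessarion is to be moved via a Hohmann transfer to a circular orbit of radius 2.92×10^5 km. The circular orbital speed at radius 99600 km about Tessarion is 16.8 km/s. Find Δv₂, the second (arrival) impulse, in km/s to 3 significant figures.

Δv₂ = 2.81 km/s

From the circular-orbit relation v² = μ/r at r = 99600 km: μ = v²r = (16.8)² × 99600 = 2.81111×10^7 km³/s².
Transfer-ellipse semi-major axis a_t = (r₁ + r₂)/2 = (99600 + 2.920×10^5)/2 = 1.958×10^5 km.
Circular speed at r = 2.920×10^5 km: v_c = √(μ/r) = 9.812 km/s.
Vis-viva on the transfer ellipse at r = 2.920×10^5 km gives v_t = √[μ(2/r − 1/a_t)] = 6.998 km/s.
Δv₂ = |v_t − v_c| = |6.998 − 9.812| = 2.814 km/s.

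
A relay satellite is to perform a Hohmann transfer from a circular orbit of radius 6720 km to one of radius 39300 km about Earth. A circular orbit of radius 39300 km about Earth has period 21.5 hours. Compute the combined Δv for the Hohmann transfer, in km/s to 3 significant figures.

Δv = 3.83 km/s

From Kepler's third law T² = 4π²r³/μ at r = 39300 km, T = 21.5 hours = 21.5 × 3600 s = 77400 s: μ = 4π²r³/T² = 3.99996×10^5 km³/s².
Semi-major axis of the transfer orbit: a_t = (6720 + 39300)/2 = 23010 km.
At r₁ the circular-orbit speed is v₁ = √(μ/r₁) = 7.7151 km/s.
Transfer-orbit speed at r₁ (v² = μ(2/r − 1/a)): v_p = √[μ(2/r₁ − 1/a_t)] = 10.083 km/s.
First burn Δv₁ = |v_p − v₁| = 2.368 km/s.
At r₂, v₂ = √(μ/r₂) = 3.190 km/s.
Transfer-orbit speed at r₂: v_a = √[μ(2/r₂ − 1/a_t)] = 1.724 km/s.
Second burn Δv₂ = |v₂ − v_a| = 1.466 km/s.
Total Δv = Δv₁ + Δv₂ = 3.834 km/s.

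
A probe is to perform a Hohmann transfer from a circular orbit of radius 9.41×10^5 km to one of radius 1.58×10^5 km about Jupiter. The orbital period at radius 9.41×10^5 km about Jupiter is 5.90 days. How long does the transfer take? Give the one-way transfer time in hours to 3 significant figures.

From Kepler's third law T² = 4π²r³/μ at r = 9.41×10^5 km, T = 5.90 days = 5.90 × 86400 s = 5.0976×10^5 s: μ = 4π²r³/T² = 1.26589×10^8 km³/s².
The Hohmann ellipse has a_t = (r₁ + r₂)/2 = 5.495×10^5 km.
By Kepler's third law the transfer-orbit period is T = 2π√(a_t³/μ), so t = T/2 = 1.137×10^5 s.
Converting: 1.137×10^5 s ÷ 3600 s/hour = 31.6 hours.

t = 31.6 hours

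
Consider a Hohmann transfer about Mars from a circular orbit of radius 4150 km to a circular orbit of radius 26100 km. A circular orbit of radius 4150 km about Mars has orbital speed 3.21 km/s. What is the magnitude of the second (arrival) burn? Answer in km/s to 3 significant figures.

From the circular-orbit relation v² = μ/r at r = 4150 km: μ = v²r = (3.21)² × 4150 = 42762.0 km³/s².
Transfer-ellipse semi-major axis a_t = (r₁ + r₂)/2 = (4150 + 26100)/2 = 15125 km.
Circular speed at r = 26100 km: v_c = √(μ/r) = 1.280 km/s.
Vis-viva on the transfer ellipse at r = 26100 km gives v_t = √[μ(2/r − 1/a_t)] = 0.6705 km/s.
Δv₂ = |v_t − v_c| = |0.6705 − 1.280| = 0.6095 km/s.

Δv₂ = 0.610 km/s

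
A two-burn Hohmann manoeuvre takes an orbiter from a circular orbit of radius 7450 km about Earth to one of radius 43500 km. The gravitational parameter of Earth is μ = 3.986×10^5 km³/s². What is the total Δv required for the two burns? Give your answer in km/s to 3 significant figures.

Δv = 3.63 km/s

Transfer-ellipse semi-major axis a_t = (r₁ + r₂)/2 = (7450 + 43500)/2 = 25475 km.
At r₁ the circular-orbit speed is v₁ = √(μ/r₁) = 7.3146 km/s.
On the transfer ellipse at r₁, vis-viva gives v_p = √[μ(2/r₁ − 1/a_t)] = 9.5582 km/s.
First burn Δv₁ = |v_p − v₁| = 2.244 km/s.
Circular speed at r₂: v₂ = √(μ/r₂) = 3.027 km/s.
Transfer-orbit speed at r₂: v_a = √[μ(2/r₂ − 1/a_t)] = 1.637 km/s.
Second burn Δv₂ = |v₂ − v_a| = 1.390 km/s.
Total Δv = Δv₁ + Δv₂ = 3.634 km/s.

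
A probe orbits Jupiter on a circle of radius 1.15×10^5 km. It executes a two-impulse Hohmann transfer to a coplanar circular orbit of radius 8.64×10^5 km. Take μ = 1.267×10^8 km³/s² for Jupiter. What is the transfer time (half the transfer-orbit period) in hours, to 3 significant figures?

Transfer-ellipse semi-major axis a_t = (r₁ + r₂)/2 = (1.150×10^5 + 8.640×10^5)/2 = 4.895×10^5 km.
Transfer time t = π√(a_t³/μ) = π√((4.895×10^5)³ / 1.267×10^8) = 95590 s.
Converting: 95590 s ÷ 3600 s/hour = 26.6 hours.

t = 26.6 hours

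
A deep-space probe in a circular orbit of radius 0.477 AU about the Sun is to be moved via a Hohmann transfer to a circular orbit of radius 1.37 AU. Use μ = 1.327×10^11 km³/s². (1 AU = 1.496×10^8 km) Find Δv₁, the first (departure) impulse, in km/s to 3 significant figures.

In km: r₁ = 0.477 × 1.496×10^8 = 7.13592×10^7 km; r₂ = 1.37 × 1.496×10^8 = 2.04952×10^8 km.
Transfer-ellipse semi-major axis a_t = (r₁ + r₂)/2 = (7.13592×10^7 + 2.04952×10^8)/2 = 1.381556×10^8 km.
Circular speed at r = 7.13592×10^7 km: v_c = √(μ/r) = 43.12 km/s.
Transfer-orbit speed at the same r (vis-viva, a = a_t): v_t = √[μ(2/r − 1/a_t)] = 52.52 km/s.
Δv₁ = |v_t − v_c| = |52.52 − 43.12| = 9.400 km/s.

Δv₁ = 9.40 km/s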